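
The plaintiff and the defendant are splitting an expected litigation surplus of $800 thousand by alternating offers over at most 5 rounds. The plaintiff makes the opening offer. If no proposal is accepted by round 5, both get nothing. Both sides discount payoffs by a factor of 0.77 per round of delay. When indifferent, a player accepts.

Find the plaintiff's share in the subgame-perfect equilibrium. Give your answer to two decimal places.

Round 5 (the plaintiff proposes): rejection yields 0 for the defendant; the plaintiff offers 0 and keeps 800.
Round 4 (the defendant proposes): the plaintiff can get 800 next round, worth 0.77 × 800 = 616 now, so the defendant offers 616, keeping 184.
Round 3 (the plaintiff proposes): the defendant can get 184 next round, worth 0.77 × 184 = 141.68 now, so the plaintiff offers 141.68, keeping 658.32.
Round 2 (the defendant proposes): the plaintiff can get 658.32 next round, worth 0.77 × 658.32 = 506.9064 now. The defendant offers 506.9064 and keeps 800 − 506.9064 = 293.0936.
Round 1 (the plaintiff proposes): the defendant can get 293.0936 next round, worth 0.77 × 293.0936 = 225.682072 now; the plaintiff offers that and keeps 574.317928.

574.32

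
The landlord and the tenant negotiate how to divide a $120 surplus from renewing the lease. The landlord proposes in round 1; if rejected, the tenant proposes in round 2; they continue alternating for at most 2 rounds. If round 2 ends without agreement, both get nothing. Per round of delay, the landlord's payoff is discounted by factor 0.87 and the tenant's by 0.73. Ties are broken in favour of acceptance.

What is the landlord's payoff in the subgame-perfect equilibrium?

32.4

Round 2 (the tenant proposes): the landlord will accept anything ≥ 0, so the tenant offers 0 and keeps 120.
Round 1 (the landlord proposes): the tenant can get 120 next round, worth 0.73 × 120 = 87.6 now, so the landlord offers 87.6, keeping 32.4.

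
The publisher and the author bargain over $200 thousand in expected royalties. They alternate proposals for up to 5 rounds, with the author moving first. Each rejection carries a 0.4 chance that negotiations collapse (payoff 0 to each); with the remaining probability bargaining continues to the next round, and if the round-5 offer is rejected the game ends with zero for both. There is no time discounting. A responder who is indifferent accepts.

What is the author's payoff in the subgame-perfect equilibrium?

Round 5 (the author proposes): the publisher will accept anything ≥ 0, so the author offers 0 and keeps 200.
Round 4 (the publisher proposes): rejecting gives the author an expected 0.6 × 200 = 120, so the publisher offers 120, keeping 80.
Round 3 (the author proposes): rejecting gives the publisher an expected 0.6 × 80 = 48; the author offers that and keeps 152.
Round 2 (the publisher proposes): rejecting gives the author an expected 0.6 × 152 = 91.2, so the publisher offers 91.2, keeping 108.8.
Round 1 (the author proposes): rejecting gives the publisher an expected 0.6 × 108.8 = 65.28. The author offers 65.28 and keeps 200 − 65.28 = 134.72.

134.72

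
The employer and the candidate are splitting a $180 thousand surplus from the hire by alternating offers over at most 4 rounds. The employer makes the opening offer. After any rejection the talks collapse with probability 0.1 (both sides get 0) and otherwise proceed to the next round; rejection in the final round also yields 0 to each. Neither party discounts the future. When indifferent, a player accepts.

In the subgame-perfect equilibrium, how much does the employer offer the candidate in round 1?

By backward induction:
Round 4 (the candidate proposes): rejection yields 0 for the employer; the candidate offers 0 and keeps 180.
Round 3 (the employer proposes): rejecting gives the candidate an expected 0.9 × 180 = 162, so the employer offers 162, keeping 18.
Round 2 (the candidate proposes): rejecting gives the employer an expected 0.9 × 18 = 16.2, so the candidate offers 16.2, keeping 163.8.
Round 1 (the employer proposes): rejecting gives the candidate an expected 0.9 × 163.8 = 147.42; the employer offers that and keeps 32.58.

147.42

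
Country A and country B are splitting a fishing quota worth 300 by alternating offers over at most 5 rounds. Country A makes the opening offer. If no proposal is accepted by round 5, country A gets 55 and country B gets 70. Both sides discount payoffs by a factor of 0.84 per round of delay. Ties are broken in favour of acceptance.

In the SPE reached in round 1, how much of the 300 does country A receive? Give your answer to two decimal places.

196.38

Round 5 (country A proposes): country B gets 70 if talks fail, so country A offers 70 and keeps 230.
Round 4 (country B proposes): country A can get 230 next round, worth 0.84 × 230 = 193.2 now; country B offers that and keeps 106.8.
Round 3 (country A proposes): country B can get 106.8 next round, worth 0.84 × 106.8 = 89.712 now; country A offers that and keeps 210.288.
Round 2 (country B proposes): country A can get 210.288 next round, worth 0.84 × 210.288 = 176.64192 now; country B offers that and keeps 123.35808.
Round 1 (country A proposes): country B can get 123.35808 next round, worth 0.84 × 123.35808 = 103.6207872 now; country A offers that and keeps 196.3792128.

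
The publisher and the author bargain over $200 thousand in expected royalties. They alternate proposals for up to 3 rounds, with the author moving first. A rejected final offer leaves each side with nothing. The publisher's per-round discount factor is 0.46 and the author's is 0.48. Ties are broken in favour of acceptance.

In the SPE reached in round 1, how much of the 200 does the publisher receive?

47.84

Round 3 (the author proposes): the publisher will accept anything ≥ 0, so the author offers 0 and keeps 200.
Round 2 (the publisher proposes): the author can get 200 next round, worth 0.48 × 200 = 96 now. The publisher offers 96 and keeps 200 − 96 = 104.
Round 1 (the author proposes): the publisher can get 104 next round, worth 0.46 × 104 = 47.84 now, so the author offers 47.84, keeping 152.16.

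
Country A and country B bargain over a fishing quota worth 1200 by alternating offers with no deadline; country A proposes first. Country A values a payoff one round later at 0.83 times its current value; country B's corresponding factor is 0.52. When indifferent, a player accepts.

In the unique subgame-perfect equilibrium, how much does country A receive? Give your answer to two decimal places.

In a stationary SPE each proposer offers the other exactly their discounted continuation value.
If country A keeps x when proposing and country B keeps y when proposing, then x = 1200 − 0.52y and y = 1200 − 0.83x.
Solving: x = 1200(1 − 0.52) / (1 − 0.83·0.52) = 576 / 0.5684 ≈ 1013.3709.
Country B gets 1200 − 1013.3709 ≈ 186.6291.

1013.37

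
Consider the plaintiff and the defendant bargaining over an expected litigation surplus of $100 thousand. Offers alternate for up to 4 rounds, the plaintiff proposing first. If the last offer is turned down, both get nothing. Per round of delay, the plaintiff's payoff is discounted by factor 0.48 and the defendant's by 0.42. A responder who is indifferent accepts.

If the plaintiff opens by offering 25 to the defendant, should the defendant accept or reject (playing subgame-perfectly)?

Work out the defendant's continuation value if the offer is rejected.
Round 4 (the defendant proposes): the plaintiff will accept anything ≥ 0, so the defendant offers 0 and keeps 100.
Round 3 (the plaintiff proposes): the defendant can get 100 next round, worth 0.42 × 100 = 42 now; the plaintiff offers that and keeps 58.
Round 2 (the defendant proposes): the plaintiff can get 58 next round, worth 0.48 × 58 = 27.84 now, so the defendant offers 27.84, keeping 72.16.
So by rejecting in round 1, the defendant gets 72.16 next round, worth 0.42 × 72.16 = 30.3072 now.
Offer 25 < 30.3072, so the defendant rejects.

Reject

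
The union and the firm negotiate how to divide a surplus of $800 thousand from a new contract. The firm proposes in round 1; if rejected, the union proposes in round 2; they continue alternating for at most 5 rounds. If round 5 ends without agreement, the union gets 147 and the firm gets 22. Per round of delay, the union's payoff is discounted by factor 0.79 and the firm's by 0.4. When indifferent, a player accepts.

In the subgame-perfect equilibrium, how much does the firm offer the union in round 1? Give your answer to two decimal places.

Round 5 (the firm proposes): the union gets 147 if talks fail, so the firm offers 147 and keeps 653.
Round 4 (the union proposes): the firm can get 653 next round, worth 0.4 × 653 = 261.2 now, so the union offers 261.2, keeping 538.8.
Round 3 (the firm proposes): the union can get 538.8 next round, worth 0.79 × 538.8 = 425.652 now. The firm offers 425.652 and keeps 800 − 425.652 = 374.348.
Round 2 (the union proposes): the firm can get 374.348 next round, worth 0.4 × 374.348 = 149.7392 now. The union offers 149.7392 and keeps 800 − 149.7392 = 650.2608.
Round 1 (the firm proposes): the union can get 650.2608 next round, worth 0.79 × 650.2608 = 513.706032 now. The firm offers 513.706032 and keeps 800 − 513.706032 = 286.293968.

513.71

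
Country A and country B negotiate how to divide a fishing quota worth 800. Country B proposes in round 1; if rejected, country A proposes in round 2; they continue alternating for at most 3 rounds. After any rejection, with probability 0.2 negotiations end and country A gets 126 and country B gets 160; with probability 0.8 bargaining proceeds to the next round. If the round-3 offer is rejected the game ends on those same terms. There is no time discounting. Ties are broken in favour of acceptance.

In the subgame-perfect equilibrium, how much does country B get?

591.76

Round 3 (country B proposes): country A gets 126 if talks fail, so country B offers 126 and keeps 674.
Round 2 (country A proposes): rejecting gives country B an expected 0.8 × 674 + 0.2 × 160 = 571.2. Country A offers 571.2 and keeps 800 − 571.2 = 228.8.
Round 1 (country B proposes): rejecting gives country A an expected 0.8 × 228.8 + 0.2 × 126 = 208.24; country B offers that and keeps 591.76.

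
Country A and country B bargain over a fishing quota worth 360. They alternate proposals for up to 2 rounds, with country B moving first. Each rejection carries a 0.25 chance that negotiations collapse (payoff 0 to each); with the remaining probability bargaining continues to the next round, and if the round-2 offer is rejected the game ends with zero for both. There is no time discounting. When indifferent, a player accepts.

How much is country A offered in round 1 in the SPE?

270

By backward induction:
Round 2 (country A proposes): rejection yields 0 for country B; country A offers 0 and keeps 360.
Round 1 (country B proposes): rejecting gives country A an expected 0.75 × 360 = 270. Country B offers 270 and keeps 360 − 270 = 90.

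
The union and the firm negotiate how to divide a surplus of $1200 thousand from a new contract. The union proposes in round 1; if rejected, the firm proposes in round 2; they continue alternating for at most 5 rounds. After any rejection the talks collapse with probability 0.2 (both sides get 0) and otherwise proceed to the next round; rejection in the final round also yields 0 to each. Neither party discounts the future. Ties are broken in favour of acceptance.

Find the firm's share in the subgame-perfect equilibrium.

314.88

Round 5 (the union proposes): the firm will accept anything ≥ 0, so the union offers 0 and keeps 1200.
Round 4 (the firm proposes): rejecting gives the union an expected 0.8 × 1200 = 960; the firm offers that and keeps 240.
Round 3 (the union proposes): rejecting gives the firm an expected 0.8 × 240 = 192; the union offers that and keeps 1008.
Round 2 (the firm proposes): rejecting gives the union an expected 0.8 × 1008 = 806.4, so the firm offers 806.4, keeping 393.6.
Round 1 (the union proposes): rejecting gives the firm an expected 0.8 × 393.6 = 314.88; the union offers that and keeps 885.12.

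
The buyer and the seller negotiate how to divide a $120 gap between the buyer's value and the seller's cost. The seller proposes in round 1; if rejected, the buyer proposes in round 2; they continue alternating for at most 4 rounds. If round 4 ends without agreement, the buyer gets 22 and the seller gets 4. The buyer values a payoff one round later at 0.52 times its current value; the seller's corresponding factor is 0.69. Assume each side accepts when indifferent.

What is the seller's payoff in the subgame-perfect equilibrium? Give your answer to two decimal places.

79.01

Round 4 (the buyer proposes): the seller gets 4 if talks fail, so the buyer offers 4 and keeps 116.
Round 3 (the seller proposes): the buyer can get 116 next round, worth 0.52 × 116 = 60.32 now. The seller offers 60.32 and keeps 120 − 60.32 = 59.68.
Round 2 (the buyer proposes): the seller can get 59.68 next round, worth 0.69 × 59.68 = 41.1792 now. The buyer offers 41.1792 and keeps 120 − 41.1792 = 78.8208.
Round 1 (the seller proposes): the buyer can get 78.8208 next round, worth 0.52 × 78.8208 = 40.986816 now. The seller offers 40.986816 and keeps 120 − 40.986816 = 79.013184.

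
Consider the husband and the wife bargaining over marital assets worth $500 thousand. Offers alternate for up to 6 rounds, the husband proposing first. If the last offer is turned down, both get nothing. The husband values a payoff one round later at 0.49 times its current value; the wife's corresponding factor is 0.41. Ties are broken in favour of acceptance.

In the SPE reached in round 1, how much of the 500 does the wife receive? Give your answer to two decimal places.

By backward induction:
Round 6 (the wife proposes): rejection yields 0 for the husband; the wife offers 0 and keeps 500.
Round 5 (the husband proposes): the wife can get 500 next round, worth 0.41 × 500 = 205 now; the husband offers that and keeps 295.
Round 4 (the wife proposes): the husband can get 295 next round, worth 0.49 × 295 = 144.55 now; the wife offers that and keeps 355.45.
Round 3 (the husband proposes): the wife can get 355.45 next round, worth 0.41 × 355.45 = 145.7345 now, so the husband offers 145.7345, keeping 354.2655.
Round 2 (the wife proposes): the husband can get 354.2655 next round, worth 0.49 × 354.2655 = 173.590095 now, so the wife offers 173.590095, keeping 326.409905.
Round 1 (the husband proposes): the wife can get 326.409905 next round, worth 0.41 × 326.409905 = 133.82806105 now, so the husband offers 133.82806105, keeping 366.17193895.

133.83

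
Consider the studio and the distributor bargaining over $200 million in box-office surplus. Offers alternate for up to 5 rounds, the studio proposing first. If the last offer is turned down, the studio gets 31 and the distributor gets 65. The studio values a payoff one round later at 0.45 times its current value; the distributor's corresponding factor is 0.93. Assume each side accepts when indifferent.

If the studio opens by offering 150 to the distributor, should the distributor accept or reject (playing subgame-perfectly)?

Round 5 (the studio proposes): the distributor gets 65 if talks fail, so the studio offers 65 and keeps 135.
Round 4 (the distributor proposes): the studio can get 135 next round, worth 0.45 × 135 = 60.75 now. The distributor offers 60.75 and keeps 200 − 60.75 = 139.25.
Round 3 (the studio proposes): the distributor can get 139.25 next round, worth 0.93 × 139.25 = 129.5025 now, so the studio offers 129.5025, keeping 70.4975.
Round 2 (the distributor proposes): the studio can get 70.4975 next round, worth 0.45 × 70.4975 = 31.723875 now, so the distributor offers 31.723875, keeping 168.276125.
So by rejecting in round 1, the distributor gets 168.276125 next round, worth 0.93 × 168.276125 = 156.49679625 now.
Offer 150 < 156.49679625, so the distributor rejects.

Reject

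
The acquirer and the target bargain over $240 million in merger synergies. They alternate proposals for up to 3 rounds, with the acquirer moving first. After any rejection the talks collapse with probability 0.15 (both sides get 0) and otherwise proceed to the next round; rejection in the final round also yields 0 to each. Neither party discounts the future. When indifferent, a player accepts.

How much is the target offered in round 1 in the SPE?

Round 3 (the acquirer proposes): the target will accept anything ≥ 0, so the acquirer offers 0 and keeps 240.
Round 2 (the target proposes): rejecting gives the acquirer an expected 0.85 × 240 = 204; the target offers that and keeps 36.
Round 1 (the acquirer proposes): rejecting gives the target an expected 0.85 × 36 = 30.6. The acquirer offers 30.6 and keeps 240 − 30.6 = 209.4.

30.6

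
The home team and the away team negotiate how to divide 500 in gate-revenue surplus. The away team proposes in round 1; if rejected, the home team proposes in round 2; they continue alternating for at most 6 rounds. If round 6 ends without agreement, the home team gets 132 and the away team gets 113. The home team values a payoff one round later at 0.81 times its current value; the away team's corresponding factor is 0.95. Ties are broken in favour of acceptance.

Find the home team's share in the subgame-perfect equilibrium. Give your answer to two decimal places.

221.45

Work backward from the last round.
Round 6 (the home team proposes): the away team gets 113 if talks fail, so the home team offers 113 and keeps 387.
Round 5 (the away team proposes): the home team can get 387 next round, worth 0.81 × 387 = 313.47 now, so the away team offers 313.47, keeping 186.53.
Round 4 (the home team proposes): the away team can get 186.53 next round, worth 0.95 × 186.53 = 177.2035 now, so the home team offers 177.2035, keeping 322.7965.
Round 3 (the away team proposes): the home team can get 322.7965 next round, worth 0.81 × 322.7965 = 261.465165 now. The away team offers 261.465165 and keeps 500 − 261.465165 = 238.534835.
Round 2 (the home team proposes): the away team can get 238.534835 next round, worth 0.95 × 238.534835 = 226.60809325 now; the home team offers that and keeps 273.39190675.
Round 1 (the away team proposes): the home team can get 273.39190675 next round, worth 0.81 × 273.39190675 = 221.4474444675 now. The away team offers 221.4474444675 and keeps 500 − 221.4474444675 = 278.5525555325.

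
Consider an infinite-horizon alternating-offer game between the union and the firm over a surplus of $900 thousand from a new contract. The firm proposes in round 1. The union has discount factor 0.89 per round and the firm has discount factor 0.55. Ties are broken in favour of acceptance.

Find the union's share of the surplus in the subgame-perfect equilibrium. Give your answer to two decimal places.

Let x be the firm's share when the firm proposes and y be the union's share when the union proposes.
The union accepts iff offered ≥ 0.89·y, so x = 900 − 0.89y. Symmetrically y = 900 − 0.55x.
Substituting: x = 900 − 0.89(900 − 0.55x), giving x(1 − 0.55·0.89) = 900(1 − 0.89).
So x = 900 × 0.11 / 0.5105 ≈ 193.9275, and the union receives 900 − x ≈ 706.0725.

706.07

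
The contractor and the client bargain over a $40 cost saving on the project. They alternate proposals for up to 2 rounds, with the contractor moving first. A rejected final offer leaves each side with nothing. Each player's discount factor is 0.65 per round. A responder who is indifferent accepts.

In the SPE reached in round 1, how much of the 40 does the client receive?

Round 2 (the client proposes): rejection yields 0 for the contractor; the client offers 0 and keeps 40.
Round 1 (the contractor proposes): the client can get 40 next round, worth 0.65 × 40 = 26 now, so the contractor offers 26, keeping 14.

26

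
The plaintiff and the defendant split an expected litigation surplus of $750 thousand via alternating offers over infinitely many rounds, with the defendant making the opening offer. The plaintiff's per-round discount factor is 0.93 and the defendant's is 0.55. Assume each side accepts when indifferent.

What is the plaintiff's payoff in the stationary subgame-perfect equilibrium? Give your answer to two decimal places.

When the defendant proposes, the plaintiff accepts any offer worth at least 0.93 times what the plaintiff would get by proposing next round; and vice versa.
This gives x = 750 − 0.93y and y = 750 − 0.55x, where x and y are each side's share when it proposes.
Hence (1 − 0.93·0.55)x = 750(1 − 0.93), i.e. 0.4885·x = 52.5.
x ≈ 107.4719; the plaintiff's share is 750 − x ≈ 642.5281.

642.53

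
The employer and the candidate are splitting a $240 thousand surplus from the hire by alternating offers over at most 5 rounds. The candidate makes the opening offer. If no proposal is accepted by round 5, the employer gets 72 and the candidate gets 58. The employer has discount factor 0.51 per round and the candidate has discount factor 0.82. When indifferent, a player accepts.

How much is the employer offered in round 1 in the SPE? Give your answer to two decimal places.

43.84

Round 5 (the candidate proposes): the employer gets 72 if talks fail, so the candidate offers 72 and keeps 168.
Round 4 (the employer proposes): the candidate can get 168 next round, worth 0.82 × 168 = 137.76 now. The employer offers 137.76 and keeps 240 − 137.76 = 102.24.
Round 3 (the candidate proposes): the employer can get 102.24 next round, worth 0.51 × 102.24 = 52.1424 now. The candidate offers 52.1424 and keeps 240 − 52.1424 = 187.8576.
Round 2 (the employer proposes): the candidate can get 187.8576 next round, worth 0.82 × 187.8576 = 154.043232 now. The employer offers 154.043232 and keeps 240 − 154.043232 = 85.956768.
Round 1 (the candidate proposes): the employer can get 85.956768 next round, worth 0.51 × 85.956768 = 43.83795168 now; the candidate offers that and keeps 196.16204832.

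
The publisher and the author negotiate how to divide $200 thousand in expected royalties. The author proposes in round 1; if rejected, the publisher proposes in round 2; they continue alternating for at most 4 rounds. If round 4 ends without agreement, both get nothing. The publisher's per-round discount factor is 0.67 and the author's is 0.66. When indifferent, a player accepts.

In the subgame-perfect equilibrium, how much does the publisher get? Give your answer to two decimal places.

Round 4 (the publisher proposes): the author will accept anything ≥ 0, so the publisher offers 0 and keeps 200.
Round 3 (the author proposes): the publisher can get 200 next round, worth 0.67 × 200 = 134 now; the author offers that and keeps 66.
Round 2 (the publisher proposes): the author can get 66 next round, worth 0.66 × 66 = 43.56 now, so the publisher offers 43.56, keeping 156.44.
Round 1 (the author proposes): the publisher can get 156.44 next round, worth 0.67 × 156.44 = 104.8148 now. The author offers 104.8148 and keeps 200 − 104.8148 = 95.1852.

104.81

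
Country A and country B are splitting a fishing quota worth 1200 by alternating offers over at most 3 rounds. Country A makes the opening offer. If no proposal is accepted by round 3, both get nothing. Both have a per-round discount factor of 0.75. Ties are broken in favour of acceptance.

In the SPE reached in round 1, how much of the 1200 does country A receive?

975

Round 3 (country A proposes): rejection yields 0 for country B; country A offers 0 and keeps 1200.
Round 2 (country B proposes): country A can get 1200 next round, worth 0.75 × 1200 = 900 now; country B offers that and keeps 300.
Round 1 (country A proposes): country B can get 300 next round, worth 0.75 × 300 = 225 now, so country A offers 225, keeping 975.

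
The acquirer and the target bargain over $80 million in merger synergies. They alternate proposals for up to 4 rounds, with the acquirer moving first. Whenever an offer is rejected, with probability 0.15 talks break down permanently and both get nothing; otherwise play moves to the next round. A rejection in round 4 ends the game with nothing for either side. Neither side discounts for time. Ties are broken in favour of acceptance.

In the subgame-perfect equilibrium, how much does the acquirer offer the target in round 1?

59.33

Round 4 (the target proposes): the acquirer will accept anything ≥ 0, so the target offers 0 and keeps 80.
Round 3 (the acquirer proposes): rejecting gives the target an expected 0.85 × 80 = 68, so the acquirer offers 68, keeping 12.
Round 2 (the target proposes): rejecting gives the acquirer an expected 0.85 × 12 = 10.2; the target offers that and keeps 69.8.
Round 1 (the acquirer proposes): rejecting gives the target an expected 0.85 × 69.8 = 59.33. The acquirer offers 59.33 and keeps 80 − 59.33 = 20.67.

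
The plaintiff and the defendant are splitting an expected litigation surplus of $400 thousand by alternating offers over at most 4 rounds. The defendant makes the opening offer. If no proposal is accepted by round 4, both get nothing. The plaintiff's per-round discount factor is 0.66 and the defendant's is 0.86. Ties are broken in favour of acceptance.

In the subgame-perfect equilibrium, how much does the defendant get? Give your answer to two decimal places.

213.19

Round 4 (the plaintiff proposes): the defendant will accept anything ≥ 0, so the plaintiff offers 0 and keeps 400.
Round 3 (the defendant proposes): the plaintiff can get 400 next round, worth 0.66 × 400 = 264 now; the defendant offers that and keeps 136.
Round 2 (the plaintiff proposes): the defendant can get 136 next round, worth 0.86 × 136 = 116.96 now. The plaintiff offers 116.96 and keeps 400 − 116.96 = 283.04.
Round 1 (the defendant proposes): the plaintiff can get 283.04 next round, worth 0.66 × 283.04 = 186.8064 now, so the defendant offers 186.8064, keeping 213.1936.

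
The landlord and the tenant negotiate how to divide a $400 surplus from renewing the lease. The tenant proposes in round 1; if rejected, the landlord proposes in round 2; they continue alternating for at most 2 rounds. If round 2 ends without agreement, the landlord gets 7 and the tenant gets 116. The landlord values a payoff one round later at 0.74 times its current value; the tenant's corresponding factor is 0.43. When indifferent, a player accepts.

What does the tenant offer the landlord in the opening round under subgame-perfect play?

Round 2 (the landlord proposes): the tenant gets 116 if talks fail, so the landlord offers 116 and keeps 284.
Round 1 (the tenant proposes): the landlord can get 284 next round, worth 0.74 × 284 = 210.16 now; the tenant offers that and keeps 189.84.

210.16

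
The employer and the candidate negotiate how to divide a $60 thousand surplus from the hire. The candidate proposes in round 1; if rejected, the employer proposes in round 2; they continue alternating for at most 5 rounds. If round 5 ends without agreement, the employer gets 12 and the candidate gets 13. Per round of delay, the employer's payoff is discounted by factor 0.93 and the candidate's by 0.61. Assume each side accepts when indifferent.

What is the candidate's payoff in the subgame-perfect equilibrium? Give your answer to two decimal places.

Work backward from the last round.
Round 5 (the candidate proposes): the employer gets 12 if talks fail, so the candidate offers 12 and keeps 48.
Round 4 (the employer proposes): the candidate can get 48 next round, worth 0.61 × 48 = 29.28 now; the employer offers that and keeps 30.72.
Round 3 (the candidate proposes): the employer can get 30.72 next round, worth 0.93 × 30.72 = 28.5696 now; the candidate offers that and keeps 31.4304.
Round 2 (the employer proposes): the candidate can get 31.4304 next round, worth 0.61 × 31.4304 = 19.172544 now; the employer offers that and keeps 40.827456.
Round 1 (the candidate proposes): the employer can get 40.827456 next round, worth 0.93 × 40.827456 = 37.96953408 now. The candidate offers 37.96953408 and keeps 60 − 37.96953408 = 22.03046592.

22.03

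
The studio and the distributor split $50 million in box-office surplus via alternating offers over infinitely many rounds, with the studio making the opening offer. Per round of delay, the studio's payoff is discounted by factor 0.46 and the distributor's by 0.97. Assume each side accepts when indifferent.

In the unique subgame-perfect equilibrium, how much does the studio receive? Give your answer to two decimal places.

2.71

When the studio proposes, the distributor accepts any offer worth at least 0.97 times what the distributor would get by proposing next round; and vice versa.
This gives x = 50 − 0.97y and y = 50 − 0.46x, where x and y are each side's share when it proposes.
Hence (1 − 0.97·0.46)x = 50(1 − 0.97), i.e. 0.5538·x = 1.5.
x ≈ 2.7086; the distributor's share is 50 − x ≈ 47.2914.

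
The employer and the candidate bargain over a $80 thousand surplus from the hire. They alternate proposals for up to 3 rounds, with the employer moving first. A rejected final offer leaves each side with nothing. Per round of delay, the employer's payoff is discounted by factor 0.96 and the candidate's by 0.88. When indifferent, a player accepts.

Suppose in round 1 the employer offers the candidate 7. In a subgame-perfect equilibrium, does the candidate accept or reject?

Accept

Round 3 (the employer proposes): rejection yields 0 for the candidate; the employer offers 0 and keeps 80.
Round 2 (the candidate proposes): the employer can get 80 next round, worth 0.96 × 80 = 76.8 now. The candidate offers 76.8 and keeps 80 − 76.8 = 3.2.
So by rejecting in round 1, the candidate gets 3.2 next round, worth 0.88 × 3.2 = 2.816 now.
Offer 7 ≥ 2.816, so the candidate accepts.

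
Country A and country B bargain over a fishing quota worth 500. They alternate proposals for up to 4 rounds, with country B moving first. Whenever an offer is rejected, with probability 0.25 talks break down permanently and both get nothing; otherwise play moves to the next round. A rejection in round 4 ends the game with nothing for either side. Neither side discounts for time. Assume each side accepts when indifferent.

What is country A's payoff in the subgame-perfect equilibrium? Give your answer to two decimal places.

By backward induction:
Round 4 (country A proposes): rejection yields 0 for country B; country A offers 0 and keeps 500.
Round 3 (country B proposes): rejecting gives country A an expected 0.75 × 500 = 375. Country B offers 375 and keeps 500 − 375 = 125.
Round 2 (country A proposes): rejecting gives country B an expected 0.75 × 125 = 93.75, so country A offers 93.75, keeping 406.25.
Round 1 (country B proposes): rejecting gives country A an expected 0.75 × 406.25 = 304.6875; country B offers that and keeps 195.3125.

304.69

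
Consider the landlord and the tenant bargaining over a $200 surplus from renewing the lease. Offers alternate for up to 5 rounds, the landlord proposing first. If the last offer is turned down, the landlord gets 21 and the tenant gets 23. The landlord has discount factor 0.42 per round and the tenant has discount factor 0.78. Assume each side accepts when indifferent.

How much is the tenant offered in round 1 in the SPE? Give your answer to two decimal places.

Round 5 (the landlord proposes): the tenant gets 23 if talks fail, so the landlord offers 23 and keeps 177.
Round 4 (the tenant proposes): the landlord can get 177 next round, worth 0.42 × 177 = 74.34 now. The tenant offers 74.34 and keeps 200 − 74.34 = 125.66.
Round 3 (the landlord proposes): the tenant can get 125.66 next round, worth 0.78 × 125.66 = 98.0148 now, so the landlord offers 98.0148, keeping 101.9852.
Round 2 (the tenant proposes): the landlord can get 101.9852 next round, worth 0.42 × 101.9852 = 42.833784 now. The tenant offers 42.833784 and keeps 200 − 42.833784 = 157.166216.
Round 1 (the landlord proposes): the tenant can get 157.166216 next round, worth 0.78 × 157.166216 = 122.58964848 now; the landlord offers that and keeps 77.41035152.

122.59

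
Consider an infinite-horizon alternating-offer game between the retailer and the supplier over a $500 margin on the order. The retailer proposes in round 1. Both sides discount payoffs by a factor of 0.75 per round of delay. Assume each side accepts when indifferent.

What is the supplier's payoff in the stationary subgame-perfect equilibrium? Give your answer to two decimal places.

When the retailer proposes, the supplier accepts any offer worth at least 0.75 times what the supplier would get by proposing next round; and vice versa.
This gives x = 500 − 0.75y and y = 500 − 0.75x, where x and y are each side's share when it proposes.
Hence (1 − 0.75·0.75)x = 500(1 − 0.75), i.e. 0.4375·x = 125.
x ≈ 285.7143; the supplier's share is 500 − x ≈ 214.2857.

214.29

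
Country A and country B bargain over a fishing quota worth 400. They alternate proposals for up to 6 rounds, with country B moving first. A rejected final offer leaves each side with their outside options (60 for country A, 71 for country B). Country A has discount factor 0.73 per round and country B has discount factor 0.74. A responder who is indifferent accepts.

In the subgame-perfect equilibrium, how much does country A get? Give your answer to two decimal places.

Round 6 (country A proposes): country B gets 71 if talks fail, so country A offers 71 and keeps 329.
Round 5 (country B proposes): country A can get 329 next round, worth 0.73 × 329 = 240.17 now, so country B offers 240.17, keeping 159.83.
Round 4 (country A proposes): country B can get 159.83 next round, worth 0.74 × 159.83 = 118.2742 now; country A offers that and keeps 281.7258.
Round 3 (country B proposes): country A can get 281.7258 next round, worth 0.73 × 281.7258 = 205.659834 now, so country B offers 205.659834, keeping 194.340166.
Round 2 (country A proposes): country B can get 194.340166 next round, worth 0.74 × 194.340166 = 143.81172284 now, so country A offers 143.81172284, keeping 256.18827716.
Round 1 (country B proposes): country A can get 256.18827716 next round, worth 0.73 × 256.18827716 = 187.0174423268 now, so country B offers 187.0174423268, keeping 212.9825576732.

187.02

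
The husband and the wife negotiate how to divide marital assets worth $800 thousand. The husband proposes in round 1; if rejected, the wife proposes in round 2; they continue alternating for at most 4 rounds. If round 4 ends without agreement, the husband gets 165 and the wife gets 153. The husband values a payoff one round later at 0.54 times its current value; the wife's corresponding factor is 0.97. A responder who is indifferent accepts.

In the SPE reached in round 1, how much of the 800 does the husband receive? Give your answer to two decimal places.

Round 4 (the wife proposes): the husband gets 165 if talks fail, so the wife offers 165 and keeps 635.
Round 3 (the husband proposes): the wife can get 635 next round, worth 0.97 × 635 = 615.95 now, so the husband offers 615.95, keeping 184.05.
Round 2 (the wife proposes): the husband can get 184.05 next round, worth 0.54 × 184.05 = 99.387 now; the wife offers that and keeps 700.613.
Round 1 (the husband proposes): the wife can get 700.613 next round, worth 0.97 × 700.613 = 679.59461 now. The husband offers 679.59461 and keeps 800 − 679.59461 = 120.40539.

120.41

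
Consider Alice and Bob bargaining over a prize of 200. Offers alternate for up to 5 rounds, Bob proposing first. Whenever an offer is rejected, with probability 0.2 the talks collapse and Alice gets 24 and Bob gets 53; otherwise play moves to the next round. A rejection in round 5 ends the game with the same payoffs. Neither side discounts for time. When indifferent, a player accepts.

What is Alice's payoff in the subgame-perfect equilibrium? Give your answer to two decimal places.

56.28

By backward induction:
Round 5 (Bob proposes): Alice gets 24 if talks fail, so Bob offers 24 and keeps 176.
Round 4 (Alice proposes): rejecting gives Bob an expected 0.8 × 176 + 0.2 × 53 = 151.4, so Alice offers 151.4, keeping 48.6.
Round 3 (Bob proposes): rejecting gives Alice an expected 0.8 × 48.6 + 0.2 × 24 = 43.68. Bob offers 43.68 and keeps 200 − 43.68 = 156.32.
Round 2 (Alice proposes): rejecting gives Bob an expected 0.8 × 156.32 + 0.2 × 53 = 135.656. Alice offers 135.656 and keeps 200 − 135.656 = 64.344.
Round 1 (Bob proposes): rejecting gives Alice an expected 0.8 × 64.344 + 0.2 × 24 = 56.2752, so Bob offers 56.2752, keeping 143.7248.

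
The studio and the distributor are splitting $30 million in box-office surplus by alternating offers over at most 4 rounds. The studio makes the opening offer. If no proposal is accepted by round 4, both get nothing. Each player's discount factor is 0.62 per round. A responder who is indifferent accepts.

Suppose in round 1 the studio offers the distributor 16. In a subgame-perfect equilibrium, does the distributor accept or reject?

Accept

Round 4 (the distributor proposes): rejection yields 0 for the studio; the distributor offers 0 and keeps 30.
Round 3 (the studio proposes): the distributor can get 30 next round, worth 0.62 × 30 = 18.6 now; the studio offers that and keeps 11.4.
Round 2 (the distributor proposes): the studio can get 11.4 next round, worth 0.62 × 11.4 = 7.068 now; the distributor offers that and keeps 22.932.
So by rejecting in round 1, the distributor gets 22.932 next round, worth 0.62 × 22.932 = 14.21784 now.
Offer 16 ≥ 14.21784, so the distributor accepts.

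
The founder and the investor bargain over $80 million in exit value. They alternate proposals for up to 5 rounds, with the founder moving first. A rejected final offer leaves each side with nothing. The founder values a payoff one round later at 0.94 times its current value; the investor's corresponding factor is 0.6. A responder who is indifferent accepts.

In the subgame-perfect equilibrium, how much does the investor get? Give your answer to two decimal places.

Round 5 (the founder proposes): rejection yields 0 for the investor; the founder offers 0 and keeps 80.
Round 4 (the investor proposes): the founder can get 80 next round, worth 0.94 × 80 = 75.2 now, so the investor offers 75.2, keeping 4.8.
Round 3 (the founder proposes): the investor can get 4.8 next round, worth 0.6 × 4.8 = 2.88 now. The founder offers 2.88 and keeps 80 − 2.88 = 77.12.
Round 2 (the investor proposes): the founder can get 77.12 next round, worth 0.94 × 77.12 = 72.4928 now; the investor offers that and keeps 7.5072.
Round 1 (the founder proposes): the investor can get 7.5072 next round, worth 0.6 × 7.5072 = 4.50432 now. The founder offers 4.50432 and keeps 80 − 4.50432 = 75.49568.

4.50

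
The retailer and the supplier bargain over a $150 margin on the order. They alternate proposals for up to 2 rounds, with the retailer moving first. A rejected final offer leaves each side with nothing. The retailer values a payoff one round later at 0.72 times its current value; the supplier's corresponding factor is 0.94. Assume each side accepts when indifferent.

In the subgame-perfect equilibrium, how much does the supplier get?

Round 2 (the supplier proposes): the retailer will accept anything ≥ 0, so the supplier offers 0 and keeps 150.
Round 1 (the retailer proposes): the supplier can get 150 next round, worth 0.94 × 150 = 141 now. The retailer offers 141 and keeps 150 − 141 = 9.

141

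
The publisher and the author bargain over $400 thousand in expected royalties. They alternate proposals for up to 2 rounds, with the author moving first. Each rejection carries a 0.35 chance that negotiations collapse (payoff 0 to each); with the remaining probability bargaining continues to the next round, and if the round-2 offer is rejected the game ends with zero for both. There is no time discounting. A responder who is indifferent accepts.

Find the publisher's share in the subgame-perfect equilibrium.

Round 2 (the publisher proposes): rejection yields 0 for the author; the publisher offers 0 and keeps 400.
Round 1 (the author proposes): rejecting gives the publisher an expected 0.65 × 400 = 260; the author offers that and keeps 140.

260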